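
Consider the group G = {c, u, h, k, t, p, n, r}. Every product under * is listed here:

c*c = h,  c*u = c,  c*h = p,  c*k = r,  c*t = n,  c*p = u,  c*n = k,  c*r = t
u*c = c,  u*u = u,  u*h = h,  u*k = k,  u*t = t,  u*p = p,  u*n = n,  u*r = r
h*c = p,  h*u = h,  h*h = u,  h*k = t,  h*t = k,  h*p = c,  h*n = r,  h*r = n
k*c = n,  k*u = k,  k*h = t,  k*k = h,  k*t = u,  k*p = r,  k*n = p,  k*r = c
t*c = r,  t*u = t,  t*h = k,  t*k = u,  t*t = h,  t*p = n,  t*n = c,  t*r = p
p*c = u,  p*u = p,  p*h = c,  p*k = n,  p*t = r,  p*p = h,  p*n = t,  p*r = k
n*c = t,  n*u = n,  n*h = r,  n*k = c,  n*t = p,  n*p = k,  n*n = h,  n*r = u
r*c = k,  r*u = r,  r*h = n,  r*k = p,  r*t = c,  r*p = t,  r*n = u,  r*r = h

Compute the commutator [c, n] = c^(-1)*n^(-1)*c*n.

Identity is u; from the table c^(-1) = p and n^(-1) = r.
p*r = k
k*c = n
n*n = h

h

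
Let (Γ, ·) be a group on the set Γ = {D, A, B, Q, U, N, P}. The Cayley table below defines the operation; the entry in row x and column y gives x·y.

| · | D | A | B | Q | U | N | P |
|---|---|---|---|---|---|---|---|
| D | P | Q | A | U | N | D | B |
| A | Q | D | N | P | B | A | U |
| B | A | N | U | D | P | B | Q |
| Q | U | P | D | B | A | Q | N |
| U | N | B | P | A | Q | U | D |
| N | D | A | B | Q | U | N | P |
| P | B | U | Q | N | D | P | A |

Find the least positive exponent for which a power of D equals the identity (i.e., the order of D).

The identity element is N (its row matches the header).
D^1 = D
D^2 = D·D = P
D^3 = P·D = B
D^4 = B·D = A
D^5 = A·D = Q
D^6 = Q·D = U
D^7 = U·D = N
The first power of D equal to the identity is D^7, so ord(D) = 7.
(Structurally, Γ here is isomorphic to the cyclic group Z_7.)

7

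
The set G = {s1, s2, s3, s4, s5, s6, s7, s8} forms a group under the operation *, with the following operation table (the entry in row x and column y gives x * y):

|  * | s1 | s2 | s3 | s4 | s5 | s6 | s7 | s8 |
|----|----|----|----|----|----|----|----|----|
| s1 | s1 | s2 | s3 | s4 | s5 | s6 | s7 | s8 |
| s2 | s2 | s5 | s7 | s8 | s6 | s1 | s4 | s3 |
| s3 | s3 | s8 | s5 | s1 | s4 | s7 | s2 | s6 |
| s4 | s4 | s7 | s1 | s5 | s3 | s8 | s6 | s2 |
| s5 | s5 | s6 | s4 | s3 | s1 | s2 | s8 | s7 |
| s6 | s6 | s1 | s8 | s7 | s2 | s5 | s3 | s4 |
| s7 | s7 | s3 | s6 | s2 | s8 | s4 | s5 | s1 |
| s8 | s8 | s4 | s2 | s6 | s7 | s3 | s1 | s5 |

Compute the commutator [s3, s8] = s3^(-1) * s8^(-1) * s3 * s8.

s5

Identity is s1; from the table s3^(-1) = s4 and s8^(-1) = s7.
s4 * s7 = s6
s6 * s3 = s8
s8 * s8 = s5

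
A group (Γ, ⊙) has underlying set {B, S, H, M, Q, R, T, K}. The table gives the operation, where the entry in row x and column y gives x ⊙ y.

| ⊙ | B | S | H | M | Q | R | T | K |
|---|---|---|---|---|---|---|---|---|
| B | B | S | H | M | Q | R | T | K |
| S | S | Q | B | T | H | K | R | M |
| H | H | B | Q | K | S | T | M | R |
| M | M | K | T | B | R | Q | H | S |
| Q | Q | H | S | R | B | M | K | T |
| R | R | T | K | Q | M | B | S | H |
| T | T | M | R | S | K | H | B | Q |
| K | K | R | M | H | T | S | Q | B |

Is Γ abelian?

No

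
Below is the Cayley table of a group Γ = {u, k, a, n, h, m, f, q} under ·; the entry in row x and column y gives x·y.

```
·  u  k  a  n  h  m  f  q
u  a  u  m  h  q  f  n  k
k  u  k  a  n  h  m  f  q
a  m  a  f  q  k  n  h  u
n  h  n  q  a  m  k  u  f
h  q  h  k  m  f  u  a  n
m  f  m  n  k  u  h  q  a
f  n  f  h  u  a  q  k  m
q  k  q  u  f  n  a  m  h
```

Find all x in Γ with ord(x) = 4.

Identity is k. Compute the order of each non-identity element by repeated multiplication:
  u: u → a → m → f → n → h → q → k  (order 8)
  a: a → f → h → k  (order 4)
  n: n → a → q → f → u → h → m → k  (order 8)
  h: h → f → a → k  (order 4)
  m: m → h → u → f → q → a → n → k  (order 8)
  f: f → k  (order 2)
  q: q → h → n → f → m → a → u → k  (order 8)
Elements of order 4: {a, h}.

{a, h}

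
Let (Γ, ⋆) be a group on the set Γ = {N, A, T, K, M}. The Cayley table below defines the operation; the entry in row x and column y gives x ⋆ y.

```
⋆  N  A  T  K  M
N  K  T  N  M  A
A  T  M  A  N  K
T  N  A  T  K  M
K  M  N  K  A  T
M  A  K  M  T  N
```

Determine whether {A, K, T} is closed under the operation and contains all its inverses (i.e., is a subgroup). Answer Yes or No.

A ⋆ A = M, which is not in {A, K, T}.
The subset is not closed under ⋆, so it is not a subgroup.

No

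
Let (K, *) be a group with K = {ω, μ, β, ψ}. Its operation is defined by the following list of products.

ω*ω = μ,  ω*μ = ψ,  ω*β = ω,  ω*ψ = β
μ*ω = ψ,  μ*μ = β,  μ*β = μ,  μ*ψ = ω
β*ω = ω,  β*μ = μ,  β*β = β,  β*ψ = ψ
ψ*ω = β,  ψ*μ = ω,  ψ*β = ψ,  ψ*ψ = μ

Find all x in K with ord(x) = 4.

{ψ, ω}

Identity is β. Compute the order of each non-identity element by repeated multiplication:
  ω: ω → μ → ψ → β  (order 4)
  μ: μ → β  (order 2)
  ψ: ψ → μ → ω → β  (order 4)
Elements of order 4: {ψ, ω}.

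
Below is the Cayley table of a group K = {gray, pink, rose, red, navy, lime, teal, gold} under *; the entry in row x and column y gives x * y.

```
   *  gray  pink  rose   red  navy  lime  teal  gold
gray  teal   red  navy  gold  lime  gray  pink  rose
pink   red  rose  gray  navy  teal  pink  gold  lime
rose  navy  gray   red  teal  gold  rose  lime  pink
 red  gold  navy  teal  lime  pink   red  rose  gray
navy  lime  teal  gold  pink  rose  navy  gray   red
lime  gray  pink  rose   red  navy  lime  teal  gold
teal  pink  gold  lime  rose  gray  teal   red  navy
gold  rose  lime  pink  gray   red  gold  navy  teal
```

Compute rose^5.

rose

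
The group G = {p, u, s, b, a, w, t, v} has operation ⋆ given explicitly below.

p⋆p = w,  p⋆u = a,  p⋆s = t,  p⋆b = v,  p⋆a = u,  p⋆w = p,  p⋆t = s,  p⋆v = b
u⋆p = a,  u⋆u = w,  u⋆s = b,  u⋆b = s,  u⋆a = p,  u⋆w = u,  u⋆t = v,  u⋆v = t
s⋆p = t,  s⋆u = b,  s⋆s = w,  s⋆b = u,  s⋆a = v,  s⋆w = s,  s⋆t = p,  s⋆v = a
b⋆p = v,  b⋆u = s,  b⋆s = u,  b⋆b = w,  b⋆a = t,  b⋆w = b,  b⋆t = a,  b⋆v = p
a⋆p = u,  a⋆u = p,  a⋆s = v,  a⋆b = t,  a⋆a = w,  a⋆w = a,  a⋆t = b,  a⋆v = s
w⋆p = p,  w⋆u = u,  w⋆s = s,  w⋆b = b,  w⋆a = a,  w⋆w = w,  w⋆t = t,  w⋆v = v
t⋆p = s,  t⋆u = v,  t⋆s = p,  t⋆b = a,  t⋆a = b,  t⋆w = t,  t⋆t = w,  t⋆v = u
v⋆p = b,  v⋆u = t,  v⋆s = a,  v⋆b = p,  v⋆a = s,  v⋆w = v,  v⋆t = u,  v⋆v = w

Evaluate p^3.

p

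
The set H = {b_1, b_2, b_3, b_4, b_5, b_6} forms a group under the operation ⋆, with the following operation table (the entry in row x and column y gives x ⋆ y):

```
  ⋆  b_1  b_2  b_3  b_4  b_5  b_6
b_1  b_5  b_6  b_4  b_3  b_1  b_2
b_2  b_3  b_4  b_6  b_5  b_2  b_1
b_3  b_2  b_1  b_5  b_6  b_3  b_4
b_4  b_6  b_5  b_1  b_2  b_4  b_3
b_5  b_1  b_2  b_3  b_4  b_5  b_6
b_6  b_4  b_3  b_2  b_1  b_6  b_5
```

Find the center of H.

{b_5}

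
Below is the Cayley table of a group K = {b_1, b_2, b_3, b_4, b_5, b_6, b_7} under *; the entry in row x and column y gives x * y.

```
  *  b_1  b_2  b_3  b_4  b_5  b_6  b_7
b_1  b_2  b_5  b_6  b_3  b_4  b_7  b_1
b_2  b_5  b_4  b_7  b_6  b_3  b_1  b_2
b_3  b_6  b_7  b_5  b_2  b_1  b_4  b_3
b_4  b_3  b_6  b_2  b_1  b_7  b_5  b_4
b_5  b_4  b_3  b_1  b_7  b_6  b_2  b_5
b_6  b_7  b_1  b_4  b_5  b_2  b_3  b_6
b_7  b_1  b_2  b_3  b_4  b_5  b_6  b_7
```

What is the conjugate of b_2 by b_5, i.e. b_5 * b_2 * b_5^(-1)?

b_2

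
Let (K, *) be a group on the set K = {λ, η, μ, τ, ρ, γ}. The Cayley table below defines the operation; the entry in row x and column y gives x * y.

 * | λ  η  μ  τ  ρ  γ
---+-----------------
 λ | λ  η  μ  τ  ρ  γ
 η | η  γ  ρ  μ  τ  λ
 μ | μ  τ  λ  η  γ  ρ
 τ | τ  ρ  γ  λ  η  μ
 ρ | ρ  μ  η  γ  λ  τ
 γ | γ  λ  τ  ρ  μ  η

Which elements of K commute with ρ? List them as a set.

{λ, ρ}

Compare row ρ with column ρ entry by entry.
γ * ρ = μ but ρ * γ = τ, so γ does not.
Collecting the elements that commute with ρ: C(ρ) = {λ, ρ}.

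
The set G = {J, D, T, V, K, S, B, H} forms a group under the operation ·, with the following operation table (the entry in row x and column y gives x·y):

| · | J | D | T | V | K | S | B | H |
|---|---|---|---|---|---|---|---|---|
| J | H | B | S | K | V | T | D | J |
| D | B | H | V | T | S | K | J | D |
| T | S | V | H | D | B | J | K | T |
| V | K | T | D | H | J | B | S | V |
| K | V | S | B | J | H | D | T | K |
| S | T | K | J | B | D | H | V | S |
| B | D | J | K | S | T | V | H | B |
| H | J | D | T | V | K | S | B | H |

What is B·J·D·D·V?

T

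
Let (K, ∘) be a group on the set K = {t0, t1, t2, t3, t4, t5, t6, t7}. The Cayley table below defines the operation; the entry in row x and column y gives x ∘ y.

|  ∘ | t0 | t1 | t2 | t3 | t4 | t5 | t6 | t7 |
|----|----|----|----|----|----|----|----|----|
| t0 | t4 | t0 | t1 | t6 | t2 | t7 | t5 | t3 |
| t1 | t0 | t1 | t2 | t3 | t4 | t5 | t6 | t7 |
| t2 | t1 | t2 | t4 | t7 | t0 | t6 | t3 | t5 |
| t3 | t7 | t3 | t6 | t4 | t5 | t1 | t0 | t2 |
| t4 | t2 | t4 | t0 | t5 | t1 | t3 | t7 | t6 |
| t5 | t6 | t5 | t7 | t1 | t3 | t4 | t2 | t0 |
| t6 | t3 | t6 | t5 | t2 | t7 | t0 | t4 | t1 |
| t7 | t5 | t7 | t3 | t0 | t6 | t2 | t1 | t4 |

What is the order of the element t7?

4

The identity element is t1 (its row matches the header).
t7^1 = t7
t7^2 = t7 ∘ t7 = t4
t7^3 = t4 ∘ t7 = t6
t7^4 = t6 ∘ t7 = t1
The first power of t7 equal to the identity is t7^4, so ord(t7) = 4.
(Structurally, K here is isomorphic to the quaternion group Q_8.)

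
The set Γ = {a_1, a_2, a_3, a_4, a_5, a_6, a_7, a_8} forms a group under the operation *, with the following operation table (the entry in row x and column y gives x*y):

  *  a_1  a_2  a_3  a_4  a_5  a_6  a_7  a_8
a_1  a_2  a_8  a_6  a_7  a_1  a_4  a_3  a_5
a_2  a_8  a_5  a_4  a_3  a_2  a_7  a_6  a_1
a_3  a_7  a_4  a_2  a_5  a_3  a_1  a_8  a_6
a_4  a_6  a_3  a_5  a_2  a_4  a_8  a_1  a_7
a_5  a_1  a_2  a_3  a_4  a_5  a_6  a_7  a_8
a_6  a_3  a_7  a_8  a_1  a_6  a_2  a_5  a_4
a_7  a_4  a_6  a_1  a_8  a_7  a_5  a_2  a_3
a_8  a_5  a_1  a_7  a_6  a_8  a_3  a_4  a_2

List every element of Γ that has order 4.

Identity is a_5. Compute the order of each non-identity element by repeated multiplication:
  a_1: a_1 → a_2 → a_8 → a_5  (order 4)
  a_2: a_2 → a_5  (order 2)
  a_3: a_3 → a_2 → a_4 → a_5  (order 4)
  a_4: a_4 → a_2 → a_3 → a_5  (order 4)
  a_6: a_6 → a_2 → a_7 → a_5  (order 4)
  a_7: a_7 → a_2 → a_6 → a_5  (order 4)
  a_8: a_8 → a_2 → a_1 → a_5  (order 4)
Elements of order 4: {a_1, a_3, a_4, a_6, a_7, a_8}.
(Structurally, Γ here is isomorphic to the quaternion group Q_8.)

{a_1, a_3, a_4, a_6, a_7, a_8}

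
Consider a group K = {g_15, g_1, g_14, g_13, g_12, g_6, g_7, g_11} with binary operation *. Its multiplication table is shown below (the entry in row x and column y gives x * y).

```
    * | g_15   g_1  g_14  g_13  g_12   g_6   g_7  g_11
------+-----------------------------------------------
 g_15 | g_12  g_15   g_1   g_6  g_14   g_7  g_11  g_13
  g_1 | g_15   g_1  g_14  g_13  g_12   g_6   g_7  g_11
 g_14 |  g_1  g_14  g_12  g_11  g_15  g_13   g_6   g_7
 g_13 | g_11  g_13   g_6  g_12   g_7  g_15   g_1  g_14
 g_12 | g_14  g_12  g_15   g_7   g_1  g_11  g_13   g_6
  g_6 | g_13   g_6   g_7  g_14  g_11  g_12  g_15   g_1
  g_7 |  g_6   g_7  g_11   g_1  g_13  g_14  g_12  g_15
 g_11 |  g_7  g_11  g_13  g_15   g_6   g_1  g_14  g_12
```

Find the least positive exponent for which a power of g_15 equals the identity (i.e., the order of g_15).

4

The identity element is g_1 (its row matches the header).
g_15^1 = g_15
g_15^2 = g_15 * g_15 = g_12
g_15^3 = g_12 * g_15 = g_14
g_15^4 = g_14 * g_15 = g_1
The first power of g_15 equal to the identity is g_15^4, so ord(g_15) = 4.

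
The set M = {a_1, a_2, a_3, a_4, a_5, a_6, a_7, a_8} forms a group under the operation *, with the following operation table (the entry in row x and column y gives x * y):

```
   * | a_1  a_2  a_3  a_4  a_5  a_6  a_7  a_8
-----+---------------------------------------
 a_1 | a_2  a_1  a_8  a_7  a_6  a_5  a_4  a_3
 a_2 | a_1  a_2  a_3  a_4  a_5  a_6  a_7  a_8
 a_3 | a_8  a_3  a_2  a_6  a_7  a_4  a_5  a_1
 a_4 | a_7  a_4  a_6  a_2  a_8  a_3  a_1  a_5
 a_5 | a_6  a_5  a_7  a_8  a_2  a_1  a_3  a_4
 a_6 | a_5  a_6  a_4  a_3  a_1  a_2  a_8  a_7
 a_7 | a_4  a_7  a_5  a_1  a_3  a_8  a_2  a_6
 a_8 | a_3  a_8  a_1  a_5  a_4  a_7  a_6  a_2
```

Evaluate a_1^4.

a_2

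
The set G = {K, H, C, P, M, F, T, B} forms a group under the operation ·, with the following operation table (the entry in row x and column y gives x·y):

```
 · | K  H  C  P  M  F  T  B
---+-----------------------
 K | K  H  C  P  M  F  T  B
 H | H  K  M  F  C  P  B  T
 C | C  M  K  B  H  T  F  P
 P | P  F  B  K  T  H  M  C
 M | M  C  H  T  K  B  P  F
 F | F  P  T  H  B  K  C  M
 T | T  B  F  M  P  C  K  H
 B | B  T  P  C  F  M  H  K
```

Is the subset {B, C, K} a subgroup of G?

No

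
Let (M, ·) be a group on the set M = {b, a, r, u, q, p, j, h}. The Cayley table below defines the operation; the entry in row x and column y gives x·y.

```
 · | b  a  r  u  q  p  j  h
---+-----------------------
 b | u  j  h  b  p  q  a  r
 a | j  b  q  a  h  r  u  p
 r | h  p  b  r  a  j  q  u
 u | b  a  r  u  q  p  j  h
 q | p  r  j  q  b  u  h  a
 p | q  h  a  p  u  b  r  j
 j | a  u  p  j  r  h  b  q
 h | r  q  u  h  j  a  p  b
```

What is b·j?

a

Read row b, column j: b·j = a.
(Structurally, M here is isomorphic to the quaternion group Q_8.)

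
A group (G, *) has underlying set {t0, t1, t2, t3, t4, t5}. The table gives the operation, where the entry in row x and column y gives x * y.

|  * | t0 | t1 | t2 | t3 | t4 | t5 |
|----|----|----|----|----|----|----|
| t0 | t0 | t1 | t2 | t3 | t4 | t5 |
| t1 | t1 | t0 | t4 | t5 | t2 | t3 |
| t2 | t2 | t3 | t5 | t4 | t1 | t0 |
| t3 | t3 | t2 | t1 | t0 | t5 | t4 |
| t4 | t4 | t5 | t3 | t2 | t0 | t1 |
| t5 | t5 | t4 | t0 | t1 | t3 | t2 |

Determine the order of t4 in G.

The identity element is t0 (its row matches the header).
t4^1 = t4
t4^2 = t4 * t4 = t0
The first power of t4 equal to the identity is t4^2, so ord(t4) = 2.

2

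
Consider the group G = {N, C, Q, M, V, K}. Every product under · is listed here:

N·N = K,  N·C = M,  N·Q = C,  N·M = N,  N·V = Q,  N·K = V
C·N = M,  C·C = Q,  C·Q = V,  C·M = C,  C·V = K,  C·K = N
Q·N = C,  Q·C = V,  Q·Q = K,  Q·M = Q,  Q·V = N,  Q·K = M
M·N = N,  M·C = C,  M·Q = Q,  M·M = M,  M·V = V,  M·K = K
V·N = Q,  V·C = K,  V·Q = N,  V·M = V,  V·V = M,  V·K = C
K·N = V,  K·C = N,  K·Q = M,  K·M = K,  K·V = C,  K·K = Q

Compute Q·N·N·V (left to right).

Q·N = C
C·N = M
M·V = V

V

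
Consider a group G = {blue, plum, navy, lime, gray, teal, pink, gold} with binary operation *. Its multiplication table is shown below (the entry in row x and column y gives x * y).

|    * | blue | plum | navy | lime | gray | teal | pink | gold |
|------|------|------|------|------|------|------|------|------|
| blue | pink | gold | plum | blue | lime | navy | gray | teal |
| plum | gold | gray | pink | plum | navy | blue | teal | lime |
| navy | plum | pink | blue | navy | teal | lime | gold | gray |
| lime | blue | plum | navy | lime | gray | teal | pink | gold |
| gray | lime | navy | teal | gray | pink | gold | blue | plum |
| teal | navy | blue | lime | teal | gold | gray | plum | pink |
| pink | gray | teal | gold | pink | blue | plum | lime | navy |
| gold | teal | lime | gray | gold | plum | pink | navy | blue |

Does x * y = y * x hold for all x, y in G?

Yes

Check whether the table is symmetric across its main diagonal.
Every entry (row x, col y) equals the entry (row y, col x), so G is abelian.
(In fact G ≅ the cyclic group Z_8.)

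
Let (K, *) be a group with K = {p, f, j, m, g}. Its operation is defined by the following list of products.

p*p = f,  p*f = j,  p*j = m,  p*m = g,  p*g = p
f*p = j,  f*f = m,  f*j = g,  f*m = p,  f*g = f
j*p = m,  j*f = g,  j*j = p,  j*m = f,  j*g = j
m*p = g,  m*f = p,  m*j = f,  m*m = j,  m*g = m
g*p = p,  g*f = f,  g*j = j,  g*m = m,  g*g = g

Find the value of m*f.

p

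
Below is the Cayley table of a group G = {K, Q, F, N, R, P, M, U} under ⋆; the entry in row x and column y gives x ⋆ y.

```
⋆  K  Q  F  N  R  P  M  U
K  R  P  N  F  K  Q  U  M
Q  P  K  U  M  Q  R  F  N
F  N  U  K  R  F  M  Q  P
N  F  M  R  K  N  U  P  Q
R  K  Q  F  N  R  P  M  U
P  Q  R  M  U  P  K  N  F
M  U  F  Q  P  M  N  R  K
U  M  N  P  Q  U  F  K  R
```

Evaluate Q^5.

Q^1 = Q
Q^2 = Q ⋆ Q = K
Q^3 = K ⋆ Q = P
Q^4 = P ⋆ Q = R
Q^5 = R ⋆ Q = Q

Q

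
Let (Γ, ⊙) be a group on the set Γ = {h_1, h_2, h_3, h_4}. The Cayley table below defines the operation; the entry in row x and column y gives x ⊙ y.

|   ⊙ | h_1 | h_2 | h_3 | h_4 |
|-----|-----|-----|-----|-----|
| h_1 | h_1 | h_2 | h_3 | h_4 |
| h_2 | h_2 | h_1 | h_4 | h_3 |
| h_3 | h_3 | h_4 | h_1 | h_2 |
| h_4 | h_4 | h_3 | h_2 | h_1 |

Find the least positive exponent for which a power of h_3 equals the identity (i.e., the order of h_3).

The identity element is h_1 (its row matches the header).
h_3^1 = h_3
h_3^2 = h_3 ⊙ h_3 = h_1
The first power of h_3 equal to the identity is h_3^2, so ord(h_3) = 2.
(Structurally, Γ here is isomorphic to the Klein four-group V_4.)

2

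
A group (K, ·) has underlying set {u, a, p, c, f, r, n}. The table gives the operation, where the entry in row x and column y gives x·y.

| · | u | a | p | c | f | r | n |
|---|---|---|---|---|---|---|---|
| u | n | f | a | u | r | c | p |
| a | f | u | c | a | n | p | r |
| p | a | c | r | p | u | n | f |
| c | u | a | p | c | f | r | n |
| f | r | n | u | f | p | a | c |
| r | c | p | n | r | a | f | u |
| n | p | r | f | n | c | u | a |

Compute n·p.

Read row n, column p: n·p = f.

f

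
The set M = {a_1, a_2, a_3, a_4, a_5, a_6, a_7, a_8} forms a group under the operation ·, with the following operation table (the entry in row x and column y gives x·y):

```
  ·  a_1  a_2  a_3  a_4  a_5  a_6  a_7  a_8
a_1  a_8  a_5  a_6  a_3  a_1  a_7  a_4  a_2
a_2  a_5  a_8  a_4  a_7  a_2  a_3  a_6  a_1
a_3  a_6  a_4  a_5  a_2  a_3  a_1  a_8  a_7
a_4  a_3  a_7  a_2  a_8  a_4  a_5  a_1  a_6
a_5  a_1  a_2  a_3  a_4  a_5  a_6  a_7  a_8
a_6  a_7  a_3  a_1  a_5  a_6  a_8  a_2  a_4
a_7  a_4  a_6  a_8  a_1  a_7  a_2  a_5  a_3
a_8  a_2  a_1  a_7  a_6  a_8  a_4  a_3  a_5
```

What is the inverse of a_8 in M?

a_8

First locate the identity: row a_5 matches the header, so a_5 is the identity.
Scan row a_8 for a_5: a_8·a_8 = a_5. Hence a_8^(-1) = a_8.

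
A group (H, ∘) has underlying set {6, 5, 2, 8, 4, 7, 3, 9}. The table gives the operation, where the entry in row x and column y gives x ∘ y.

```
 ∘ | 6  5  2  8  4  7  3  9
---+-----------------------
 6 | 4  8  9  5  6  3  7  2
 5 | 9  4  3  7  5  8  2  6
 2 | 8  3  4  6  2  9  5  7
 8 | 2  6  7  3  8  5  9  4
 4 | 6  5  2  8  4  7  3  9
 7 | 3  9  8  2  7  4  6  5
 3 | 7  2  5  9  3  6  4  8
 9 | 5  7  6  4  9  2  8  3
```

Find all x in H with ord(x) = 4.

{8, 9}

Identity is 4. Compute the order of each non-identity element by repeated multiplication:
  6: 6 → 4  (order 2)
  5: 5 → 4  (order 2)
  2: 2 → 4  (order 2)
  8: 8 → 3 → 9 → 4  (order 4)
  7: 7 → 4  (order 2)
  3: 3 → 4  (order 2)
  9: 9 → 3 → 8 → 4  (order 4)
Elements of order 4: {8, 9}.
(Structurally, H here is isomorphic to the dihedral group D_4.)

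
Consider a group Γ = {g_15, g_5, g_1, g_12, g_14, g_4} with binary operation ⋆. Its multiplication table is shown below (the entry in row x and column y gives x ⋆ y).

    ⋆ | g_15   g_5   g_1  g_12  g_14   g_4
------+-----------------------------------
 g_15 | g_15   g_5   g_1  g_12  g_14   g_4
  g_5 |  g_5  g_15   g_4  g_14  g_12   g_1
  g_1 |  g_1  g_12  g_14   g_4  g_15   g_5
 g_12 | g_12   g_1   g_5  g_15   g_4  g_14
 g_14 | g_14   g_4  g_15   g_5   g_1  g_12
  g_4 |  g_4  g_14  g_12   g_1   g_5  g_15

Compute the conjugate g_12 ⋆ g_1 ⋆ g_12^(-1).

The identity is g_15. In row g_12, the entry g_15 sits in column g_12, so g_12^(-1) = g_12.
g_12 ⋆ g_1 = g_5
g_5 ⋆ g_12 = g_14

g_14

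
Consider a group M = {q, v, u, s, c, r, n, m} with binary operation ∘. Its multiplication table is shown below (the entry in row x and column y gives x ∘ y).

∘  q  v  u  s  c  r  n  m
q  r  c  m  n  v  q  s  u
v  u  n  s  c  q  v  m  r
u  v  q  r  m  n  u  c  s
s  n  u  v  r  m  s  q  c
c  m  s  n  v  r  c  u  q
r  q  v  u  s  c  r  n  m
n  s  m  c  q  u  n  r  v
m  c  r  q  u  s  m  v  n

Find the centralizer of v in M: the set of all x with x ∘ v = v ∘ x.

Compare row v with column v entry by entry.
n ∘ v = m = v ∘ n, so n commutes with v.
s ∘ v = u but v ∘ s = c, so s does not.
Collecting the elements that commute with v: C(v) = {m, n, r, v}.

{m, n, r, v}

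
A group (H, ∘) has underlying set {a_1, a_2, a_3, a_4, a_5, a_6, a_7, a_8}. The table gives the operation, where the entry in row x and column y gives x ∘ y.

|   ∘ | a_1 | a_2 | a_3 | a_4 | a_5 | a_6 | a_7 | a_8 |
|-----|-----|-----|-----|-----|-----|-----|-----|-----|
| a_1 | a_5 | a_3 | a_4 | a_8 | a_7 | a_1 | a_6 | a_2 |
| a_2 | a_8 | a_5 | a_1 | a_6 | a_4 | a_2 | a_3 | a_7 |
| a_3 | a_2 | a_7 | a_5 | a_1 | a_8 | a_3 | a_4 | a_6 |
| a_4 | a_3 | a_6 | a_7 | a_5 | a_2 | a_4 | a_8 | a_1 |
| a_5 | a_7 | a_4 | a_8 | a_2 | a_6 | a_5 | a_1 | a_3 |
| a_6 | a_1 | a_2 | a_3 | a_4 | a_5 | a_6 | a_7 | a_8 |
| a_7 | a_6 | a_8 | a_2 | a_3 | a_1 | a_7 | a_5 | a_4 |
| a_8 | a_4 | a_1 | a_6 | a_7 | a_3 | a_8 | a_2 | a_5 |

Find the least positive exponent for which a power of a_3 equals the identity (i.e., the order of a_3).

The identity element is a_6 (its row matches the header).
a_3^1 = a_3
a_3^2 = a_3 ∘ a_3 = a_5
a_3^3 = a_5 ∘ a_3 = a_8
a_3^4 = a_8 ∘ a_3 = a_6
The first power of a_3 equal to the identity is a_3^4, so ord(a_3) = 4.

4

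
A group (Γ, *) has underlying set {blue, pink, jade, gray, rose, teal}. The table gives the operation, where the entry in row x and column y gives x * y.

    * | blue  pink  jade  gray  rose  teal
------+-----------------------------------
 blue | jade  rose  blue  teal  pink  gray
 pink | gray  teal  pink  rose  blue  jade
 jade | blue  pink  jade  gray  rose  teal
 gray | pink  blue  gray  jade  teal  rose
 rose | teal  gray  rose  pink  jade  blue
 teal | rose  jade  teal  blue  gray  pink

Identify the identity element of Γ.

jade

The identity e satisfies e * x = x for all x, so its row in the table reproduces the column headers.
Row jade reads: blue, pink, jade, gray, rose, teal — exactly the header order. So jade is the identity.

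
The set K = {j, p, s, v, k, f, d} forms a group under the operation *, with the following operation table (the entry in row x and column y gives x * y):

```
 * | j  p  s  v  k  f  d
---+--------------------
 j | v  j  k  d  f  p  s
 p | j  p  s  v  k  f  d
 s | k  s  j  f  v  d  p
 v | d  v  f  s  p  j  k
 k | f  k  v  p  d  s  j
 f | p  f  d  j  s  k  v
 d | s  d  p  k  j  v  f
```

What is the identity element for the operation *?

p

The identity e satisfies e * x = x for all x, so its row in the table reproduces the column headers.
Row p reads: j, p, s, v, k, f, d — exactly the header order. So p is the identity.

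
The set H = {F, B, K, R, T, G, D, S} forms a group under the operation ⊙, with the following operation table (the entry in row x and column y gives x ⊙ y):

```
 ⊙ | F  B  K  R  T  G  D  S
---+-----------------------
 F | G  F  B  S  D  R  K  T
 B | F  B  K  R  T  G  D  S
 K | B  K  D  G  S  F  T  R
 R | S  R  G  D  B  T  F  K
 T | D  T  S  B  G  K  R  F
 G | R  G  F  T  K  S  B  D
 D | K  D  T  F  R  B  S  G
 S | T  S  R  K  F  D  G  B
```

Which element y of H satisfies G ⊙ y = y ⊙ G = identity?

First locate the identity: row B matches the header, so B is the identity.
Scan row G for B: G ⊙ D = B. Hence G^(-1) = D.

D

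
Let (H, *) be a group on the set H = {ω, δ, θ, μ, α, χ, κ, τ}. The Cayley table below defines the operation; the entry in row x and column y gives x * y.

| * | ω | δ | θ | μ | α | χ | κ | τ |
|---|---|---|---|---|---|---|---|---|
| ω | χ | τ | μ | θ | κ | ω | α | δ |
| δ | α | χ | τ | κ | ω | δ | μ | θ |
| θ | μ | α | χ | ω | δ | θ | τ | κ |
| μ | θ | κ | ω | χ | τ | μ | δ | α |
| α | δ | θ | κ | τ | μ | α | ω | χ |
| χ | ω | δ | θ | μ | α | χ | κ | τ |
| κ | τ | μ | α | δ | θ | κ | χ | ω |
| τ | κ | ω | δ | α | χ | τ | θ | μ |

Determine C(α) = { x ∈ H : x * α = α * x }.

Compare row α with column α entry by entry.
τ * α = χ = α * τ, so τ commutes with α.
ω * α = κ but α * ω = δ, so ω does not.
Collecting the elements that commute with α: C(α) = {α, μ, τ, χ}.

{α, μ, τ, χ}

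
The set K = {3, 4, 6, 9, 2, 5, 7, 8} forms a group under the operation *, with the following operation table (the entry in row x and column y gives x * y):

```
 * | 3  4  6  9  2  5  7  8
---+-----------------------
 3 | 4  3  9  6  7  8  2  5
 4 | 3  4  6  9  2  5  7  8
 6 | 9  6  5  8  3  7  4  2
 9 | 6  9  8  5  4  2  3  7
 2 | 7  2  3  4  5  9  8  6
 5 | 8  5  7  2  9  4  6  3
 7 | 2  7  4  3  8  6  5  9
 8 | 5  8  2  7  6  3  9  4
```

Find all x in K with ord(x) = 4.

Identity is 4. Compute the order of each non-identity element by repeated multiplication:
  3: 3 → 4  (order 2)
  6: 6 → 5 → 7 → 4  (order 4)
  9: 9 → 5 → 2 → 4  (order 4)
  2: 2 → 5 → 9 → 4  (order 4)
  5: 5 → 4  (order 2)
  7: 7 → 5 → 6 → 4  (order 4)
  8: 8 → 4  (order 2)
Elements of order 4: {2, 6, 7, 9}.

{2, 6, 7, 9}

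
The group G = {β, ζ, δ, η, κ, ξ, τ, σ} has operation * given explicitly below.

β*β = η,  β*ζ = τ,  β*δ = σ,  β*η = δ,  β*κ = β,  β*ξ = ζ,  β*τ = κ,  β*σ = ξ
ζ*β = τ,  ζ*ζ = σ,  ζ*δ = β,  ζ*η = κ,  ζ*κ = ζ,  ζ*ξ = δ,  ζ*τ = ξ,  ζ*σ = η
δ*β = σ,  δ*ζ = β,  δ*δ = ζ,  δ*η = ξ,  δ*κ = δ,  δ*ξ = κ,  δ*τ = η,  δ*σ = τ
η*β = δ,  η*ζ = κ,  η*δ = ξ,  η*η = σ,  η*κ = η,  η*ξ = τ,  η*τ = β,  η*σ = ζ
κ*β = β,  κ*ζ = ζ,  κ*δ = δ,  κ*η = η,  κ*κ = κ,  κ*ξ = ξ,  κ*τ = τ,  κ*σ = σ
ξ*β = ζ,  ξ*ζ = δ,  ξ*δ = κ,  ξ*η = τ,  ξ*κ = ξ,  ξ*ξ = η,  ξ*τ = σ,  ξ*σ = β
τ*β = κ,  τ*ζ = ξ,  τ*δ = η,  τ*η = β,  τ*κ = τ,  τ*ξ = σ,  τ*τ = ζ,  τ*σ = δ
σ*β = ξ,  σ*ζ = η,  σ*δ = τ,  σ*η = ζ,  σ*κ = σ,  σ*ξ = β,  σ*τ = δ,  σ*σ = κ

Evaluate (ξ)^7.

ξ^1 = ξ
ξ^2 = ξ * ξ = η
ξ^3 = η * ξ = τ
ξ^4 = τ * ξ = σ
ξ^5 = σ * ξ = β
ξ^6 = β * ξ = ζ
ξ^7 = ζ * ξ = δ

δ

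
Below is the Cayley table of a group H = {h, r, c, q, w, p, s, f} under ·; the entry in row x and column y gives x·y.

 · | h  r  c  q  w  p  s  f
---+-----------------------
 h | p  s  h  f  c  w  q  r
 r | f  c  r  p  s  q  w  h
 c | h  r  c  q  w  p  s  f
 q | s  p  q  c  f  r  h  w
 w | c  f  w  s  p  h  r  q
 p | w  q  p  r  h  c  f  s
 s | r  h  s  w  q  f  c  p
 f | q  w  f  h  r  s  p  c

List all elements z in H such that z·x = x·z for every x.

An element z is central iff its row equals its column in the table.
For q: q·h = s ≠ f = h·q, so q ∉ Z.
Checking each element this way leaves Z(H) = {c, p}.

{c, p}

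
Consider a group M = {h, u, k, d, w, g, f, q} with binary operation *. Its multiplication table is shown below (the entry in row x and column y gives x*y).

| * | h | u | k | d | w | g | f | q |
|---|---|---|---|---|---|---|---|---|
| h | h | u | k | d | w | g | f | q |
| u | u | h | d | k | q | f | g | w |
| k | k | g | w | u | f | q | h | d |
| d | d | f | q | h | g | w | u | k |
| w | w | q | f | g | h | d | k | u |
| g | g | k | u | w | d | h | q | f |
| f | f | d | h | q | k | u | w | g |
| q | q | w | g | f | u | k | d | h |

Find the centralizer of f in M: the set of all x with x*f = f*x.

Compare row f with column f entry by entry.
w*f = k = f*w, so w commutes with f.
g*f = q but f*g = u, so g does not.
Collecting the elements that commute with f: C(f) = {f, h, k, w}.

{f, h, k, w}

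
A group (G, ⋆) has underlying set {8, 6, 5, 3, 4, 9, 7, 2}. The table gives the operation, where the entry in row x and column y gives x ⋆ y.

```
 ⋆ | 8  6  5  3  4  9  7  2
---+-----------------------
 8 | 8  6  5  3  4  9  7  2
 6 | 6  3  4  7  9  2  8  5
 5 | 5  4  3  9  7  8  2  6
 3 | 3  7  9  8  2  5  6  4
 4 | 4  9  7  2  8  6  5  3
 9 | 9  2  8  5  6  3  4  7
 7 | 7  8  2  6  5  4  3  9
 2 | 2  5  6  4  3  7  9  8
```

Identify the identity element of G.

The identity e satisfies e ⋆ x = x for all x, so its row in the table reproduces the column headers.
Row 8 reads: 8, 6, 5, 3, 4, 9, 7, 2 — exactly the header order. So 8 is the identity.

8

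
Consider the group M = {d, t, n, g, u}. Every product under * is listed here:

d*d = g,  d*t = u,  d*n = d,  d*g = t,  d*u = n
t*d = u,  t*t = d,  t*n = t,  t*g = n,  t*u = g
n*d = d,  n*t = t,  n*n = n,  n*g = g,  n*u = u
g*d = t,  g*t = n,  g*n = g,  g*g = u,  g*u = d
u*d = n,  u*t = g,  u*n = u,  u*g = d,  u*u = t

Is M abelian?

Yes

Check whether the table is symmetric across its main diagonal.
Every entry (row x, col y) equals the entry (row y, col x), so M is abelian.
(In fact M ≅ the cyclic group Z_5.)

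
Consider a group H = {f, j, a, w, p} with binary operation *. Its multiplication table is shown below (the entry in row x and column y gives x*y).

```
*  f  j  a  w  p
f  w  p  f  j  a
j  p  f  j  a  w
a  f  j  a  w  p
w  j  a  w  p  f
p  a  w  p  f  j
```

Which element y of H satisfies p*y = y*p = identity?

First locate the identity: row a matches the header, so a is the identity.
Scan row p for a: p*f = a. Hence p^(-1) = f.

f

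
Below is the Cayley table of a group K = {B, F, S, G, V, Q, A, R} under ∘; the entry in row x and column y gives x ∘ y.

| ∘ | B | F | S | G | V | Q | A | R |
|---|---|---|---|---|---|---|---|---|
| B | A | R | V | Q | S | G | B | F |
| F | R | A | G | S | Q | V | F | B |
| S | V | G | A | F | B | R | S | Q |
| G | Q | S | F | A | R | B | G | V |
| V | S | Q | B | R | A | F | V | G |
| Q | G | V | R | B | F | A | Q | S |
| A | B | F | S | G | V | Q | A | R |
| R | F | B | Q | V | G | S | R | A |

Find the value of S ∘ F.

Read row S, column F: S ∘ F = G.

G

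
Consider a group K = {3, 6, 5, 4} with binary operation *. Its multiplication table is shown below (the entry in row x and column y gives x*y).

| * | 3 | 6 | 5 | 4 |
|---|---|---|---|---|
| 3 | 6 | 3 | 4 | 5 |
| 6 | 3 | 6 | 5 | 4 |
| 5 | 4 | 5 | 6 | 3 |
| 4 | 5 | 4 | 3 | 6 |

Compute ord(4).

2

The identity element is 6 (its row matches the header).
4^1 = 4
4^2 = 4*4 = 6
The first power of 4 equal to the identity is 4^2, so ord(4) = 2.
(Structurally, K here is isomorphic to the Klein four-group V_4.)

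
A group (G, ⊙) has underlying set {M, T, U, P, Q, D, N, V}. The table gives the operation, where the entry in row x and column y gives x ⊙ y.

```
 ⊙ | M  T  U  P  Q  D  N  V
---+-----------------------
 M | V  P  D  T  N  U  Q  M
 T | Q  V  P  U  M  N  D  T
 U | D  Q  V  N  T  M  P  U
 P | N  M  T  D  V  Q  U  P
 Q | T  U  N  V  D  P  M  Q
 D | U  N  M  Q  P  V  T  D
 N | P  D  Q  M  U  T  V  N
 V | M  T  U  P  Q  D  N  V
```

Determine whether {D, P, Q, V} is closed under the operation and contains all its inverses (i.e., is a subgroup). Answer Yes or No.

Yes

{D, P, Q, V} contains the identity V.
Checking products: every product of two elements of {D, P, Q, V} (read from the table) lies in {D, P, Q, V}, so the set is closed.
In a finite group, a nonempty closed subset is a subgroup. So {D, P, Q, V} ≤ G.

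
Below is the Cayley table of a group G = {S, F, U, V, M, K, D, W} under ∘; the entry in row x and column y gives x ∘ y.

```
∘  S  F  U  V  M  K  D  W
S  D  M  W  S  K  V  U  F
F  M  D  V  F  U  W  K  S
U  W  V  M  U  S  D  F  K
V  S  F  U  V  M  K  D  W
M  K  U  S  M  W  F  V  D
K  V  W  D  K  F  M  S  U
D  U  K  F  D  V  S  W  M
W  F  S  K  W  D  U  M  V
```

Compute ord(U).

8

The identity element is V (its row matches the header).
U^1 = U
U^2 = U ∘ U = M
U^3 = M ∘ U = S
U^4 = S ∘ U = W
U^5 = W ∘ U = K
U^6 = K ∘ U = D
U^7 = D ∘ U = F
U^8 = F ∘ U = V
The first power of U equal to the identity is U^8, so ord(U) = 8.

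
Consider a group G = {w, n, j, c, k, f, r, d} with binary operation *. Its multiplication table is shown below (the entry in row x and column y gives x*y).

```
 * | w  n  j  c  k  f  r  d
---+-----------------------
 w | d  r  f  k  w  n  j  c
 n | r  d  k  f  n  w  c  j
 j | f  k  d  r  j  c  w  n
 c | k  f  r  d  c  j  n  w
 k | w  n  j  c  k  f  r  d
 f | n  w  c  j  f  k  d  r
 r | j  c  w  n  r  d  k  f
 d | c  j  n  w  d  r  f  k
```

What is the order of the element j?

4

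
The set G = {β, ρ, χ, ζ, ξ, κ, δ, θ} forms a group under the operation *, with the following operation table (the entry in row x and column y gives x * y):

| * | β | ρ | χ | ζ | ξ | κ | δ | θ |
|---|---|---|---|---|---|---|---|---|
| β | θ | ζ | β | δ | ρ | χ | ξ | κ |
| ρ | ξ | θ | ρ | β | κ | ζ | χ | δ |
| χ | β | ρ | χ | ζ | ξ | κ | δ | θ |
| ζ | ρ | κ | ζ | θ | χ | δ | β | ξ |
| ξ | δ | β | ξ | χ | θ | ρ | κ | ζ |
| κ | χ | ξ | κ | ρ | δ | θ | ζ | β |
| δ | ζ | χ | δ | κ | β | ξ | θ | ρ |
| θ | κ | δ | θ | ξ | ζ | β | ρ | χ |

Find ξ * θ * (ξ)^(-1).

The identity is χ. In row ξ, the entry χ sits in column ζ, so ξ^(-1) = ζ.
ξ * θ = ζ
ζ * ζ = θ

θ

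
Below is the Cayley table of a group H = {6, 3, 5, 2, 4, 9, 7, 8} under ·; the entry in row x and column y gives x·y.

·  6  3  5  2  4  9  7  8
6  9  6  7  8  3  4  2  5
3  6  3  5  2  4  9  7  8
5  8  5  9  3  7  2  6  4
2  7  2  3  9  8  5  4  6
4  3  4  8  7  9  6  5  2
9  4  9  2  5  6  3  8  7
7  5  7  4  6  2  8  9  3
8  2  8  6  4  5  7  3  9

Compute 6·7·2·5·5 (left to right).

6·7 = 2
2·2 = 9
9·5 = 2
2·5 = 3

3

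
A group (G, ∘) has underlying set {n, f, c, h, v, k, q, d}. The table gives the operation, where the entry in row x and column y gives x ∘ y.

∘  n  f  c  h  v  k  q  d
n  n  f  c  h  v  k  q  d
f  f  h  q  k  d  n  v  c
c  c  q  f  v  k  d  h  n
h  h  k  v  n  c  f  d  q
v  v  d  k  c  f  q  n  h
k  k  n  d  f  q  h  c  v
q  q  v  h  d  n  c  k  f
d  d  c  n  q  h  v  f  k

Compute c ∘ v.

Read row c, column v: c ∘ v = k.

k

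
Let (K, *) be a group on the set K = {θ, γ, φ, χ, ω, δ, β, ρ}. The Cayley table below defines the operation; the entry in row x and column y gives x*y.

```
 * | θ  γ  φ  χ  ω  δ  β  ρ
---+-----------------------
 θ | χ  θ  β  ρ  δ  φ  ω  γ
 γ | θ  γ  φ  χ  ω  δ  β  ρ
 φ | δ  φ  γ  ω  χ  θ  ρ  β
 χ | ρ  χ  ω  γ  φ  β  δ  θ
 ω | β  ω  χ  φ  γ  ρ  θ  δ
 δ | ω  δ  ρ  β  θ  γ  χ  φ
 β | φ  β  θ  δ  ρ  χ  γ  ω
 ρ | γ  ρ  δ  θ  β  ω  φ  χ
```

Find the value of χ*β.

δ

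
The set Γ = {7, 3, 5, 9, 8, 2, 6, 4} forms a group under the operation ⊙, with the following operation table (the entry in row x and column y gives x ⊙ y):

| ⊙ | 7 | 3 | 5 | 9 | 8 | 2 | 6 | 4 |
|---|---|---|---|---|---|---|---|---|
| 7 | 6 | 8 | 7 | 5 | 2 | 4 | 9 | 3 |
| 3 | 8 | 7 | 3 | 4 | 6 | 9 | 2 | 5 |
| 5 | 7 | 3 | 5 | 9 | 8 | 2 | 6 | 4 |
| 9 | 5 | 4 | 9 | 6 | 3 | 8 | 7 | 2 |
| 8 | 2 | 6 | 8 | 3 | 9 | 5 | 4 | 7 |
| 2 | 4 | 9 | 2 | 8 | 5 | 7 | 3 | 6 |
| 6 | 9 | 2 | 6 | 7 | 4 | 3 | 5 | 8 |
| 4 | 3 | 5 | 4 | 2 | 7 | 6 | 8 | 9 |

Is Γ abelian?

Check whether the table is symmetric across its main diagonal.
Every entry (row x, col y) equals the entry (row y, col x), so Γ is abelian.

Yes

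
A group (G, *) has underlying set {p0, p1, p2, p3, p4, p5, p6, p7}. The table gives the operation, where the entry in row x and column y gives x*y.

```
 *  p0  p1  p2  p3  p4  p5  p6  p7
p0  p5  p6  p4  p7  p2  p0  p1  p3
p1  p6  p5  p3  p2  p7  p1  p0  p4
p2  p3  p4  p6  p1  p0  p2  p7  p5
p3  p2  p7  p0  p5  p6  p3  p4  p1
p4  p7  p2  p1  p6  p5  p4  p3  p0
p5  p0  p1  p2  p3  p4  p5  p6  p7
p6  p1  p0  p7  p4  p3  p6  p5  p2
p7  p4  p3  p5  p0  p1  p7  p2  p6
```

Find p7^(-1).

p2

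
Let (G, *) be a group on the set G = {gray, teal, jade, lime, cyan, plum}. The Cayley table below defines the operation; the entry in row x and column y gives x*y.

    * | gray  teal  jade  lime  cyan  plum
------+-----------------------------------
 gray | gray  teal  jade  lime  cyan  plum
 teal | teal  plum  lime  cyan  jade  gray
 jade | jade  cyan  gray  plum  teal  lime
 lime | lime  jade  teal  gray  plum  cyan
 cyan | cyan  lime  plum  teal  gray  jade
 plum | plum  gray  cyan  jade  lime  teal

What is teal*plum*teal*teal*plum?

teal

teal*plum = gray
gray*teal = teal
teal*teal = plum
plum*plum = teal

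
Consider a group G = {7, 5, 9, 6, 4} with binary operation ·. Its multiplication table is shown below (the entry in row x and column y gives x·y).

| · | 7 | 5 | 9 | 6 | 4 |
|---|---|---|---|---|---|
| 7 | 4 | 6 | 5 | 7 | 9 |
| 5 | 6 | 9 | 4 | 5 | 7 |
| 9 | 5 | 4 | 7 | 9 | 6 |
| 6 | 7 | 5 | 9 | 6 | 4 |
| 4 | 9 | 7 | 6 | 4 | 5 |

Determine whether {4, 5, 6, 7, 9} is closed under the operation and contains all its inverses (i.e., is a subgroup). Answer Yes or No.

{4, 5, 6, 7, 9} contains the identity 6.
Checking products: every product of two elements of {4, 5, 6, 7, 9} (read from the table) lies in {4, 5, 6, 7, 9}, so the set is closed.
In a finite group, a nonempty closed subset is a subgroup. So {4, 5, 6, 7, 9} ≤ G.

Yes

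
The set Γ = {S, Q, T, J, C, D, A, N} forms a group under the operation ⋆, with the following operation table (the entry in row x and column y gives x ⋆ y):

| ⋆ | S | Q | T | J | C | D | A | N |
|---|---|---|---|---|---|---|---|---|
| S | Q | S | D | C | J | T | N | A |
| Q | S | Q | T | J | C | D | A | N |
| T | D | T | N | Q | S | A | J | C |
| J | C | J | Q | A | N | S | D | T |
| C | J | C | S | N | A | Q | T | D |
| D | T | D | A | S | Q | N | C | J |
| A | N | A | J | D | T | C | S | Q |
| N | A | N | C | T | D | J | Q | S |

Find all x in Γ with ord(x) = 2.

{S}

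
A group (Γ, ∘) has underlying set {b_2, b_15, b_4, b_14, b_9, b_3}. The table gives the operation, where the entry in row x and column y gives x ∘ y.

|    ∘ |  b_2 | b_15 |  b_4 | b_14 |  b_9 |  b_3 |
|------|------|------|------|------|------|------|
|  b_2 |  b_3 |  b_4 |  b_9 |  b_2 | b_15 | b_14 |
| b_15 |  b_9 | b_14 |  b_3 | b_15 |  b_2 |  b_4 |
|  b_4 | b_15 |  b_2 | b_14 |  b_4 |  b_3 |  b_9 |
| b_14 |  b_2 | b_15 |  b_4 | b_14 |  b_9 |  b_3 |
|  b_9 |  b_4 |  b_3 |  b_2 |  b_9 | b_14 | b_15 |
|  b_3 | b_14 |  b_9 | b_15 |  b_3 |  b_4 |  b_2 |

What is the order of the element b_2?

3

The identity element is b_14 (its row matches the header).
b_2^1 = b_2
b_2^2 = b_2 ∘ b_2 = b_3
b_2^3 = b_3 ∘ b_2 = b_14
The first power of b_2 equal to the identity is b_2^3, so ord(b_2) = 3.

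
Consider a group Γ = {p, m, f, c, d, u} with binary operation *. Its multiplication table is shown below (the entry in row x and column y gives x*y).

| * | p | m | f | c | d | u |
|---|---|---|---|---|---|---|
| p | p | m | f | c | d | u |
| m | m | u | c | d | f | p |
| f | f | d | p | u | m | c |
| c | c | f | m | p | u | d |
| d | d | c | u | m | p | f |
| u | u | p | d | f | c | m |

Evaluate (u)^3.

u^1 = u
u^2 = u*u = m
u^3 = m*u = p

p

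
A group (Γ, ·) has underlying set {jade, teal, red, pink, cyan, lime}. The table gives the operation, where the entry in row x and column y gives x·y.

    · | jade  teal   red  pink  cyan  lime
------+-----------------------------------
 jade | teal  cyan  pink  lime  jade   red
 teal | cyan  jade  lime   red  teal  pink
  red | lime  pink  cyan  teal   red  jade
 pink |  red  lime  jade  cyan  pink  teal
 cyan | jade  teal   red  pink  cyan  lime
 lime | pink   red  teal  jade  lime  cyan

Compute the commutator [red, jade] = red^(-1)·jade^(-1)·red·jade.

Identity is cyan; from the table red^(-1) = red and jade^(-1) = teal.
red·teal = pink
pink·red = jade
jade·jade = teal
(Structurally, Γ here is isomorphic to the symmetric group S_3.)

teal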